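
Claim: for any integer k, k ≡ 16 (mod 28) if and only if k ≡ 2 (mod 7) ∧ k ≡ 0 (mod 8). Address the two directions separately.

Only the converse holds.

Converse. If k ≡ 2 (mod 7) and k ≡ 0 (mod 8), then by the Chinese remainder theorem k ≡ 16 (mod 56). Since 16 ≡ 16 (mod 28) and 28 ∣ 56, we get k ≡ 16 (mod 28).

Forward direction. This fails: k = 44 gives 44 ≡ 16 (mod 28) but 44 ≡ 4 (mod 8), so the conjunction on the right does not hold.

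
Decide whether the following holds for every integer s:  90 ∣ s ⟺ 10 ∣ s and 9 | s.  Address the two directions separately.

Equivalent; both directions hold.

(←) Suppose 10 ∣ s and 9 ∣ s. Any common multiple of 10 and 9 is a multiple of their lcm; here gcd(10, 9) = 1, so lcm(10, 9) = 10·9 = 90, so 90 ∣ s.

(→) If 90 ∣ s, write s = 90q. Since 90 = 9·10, s = 10·(9q), so 10 ∣ s; and since 90 = 10·9, s = 9·(10q), so 9 ∣ s.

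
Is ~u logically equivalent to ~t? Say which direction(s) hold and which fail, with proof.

Neither direction holds.

(→) This fails. Under u = F, t = T, the left side is true but the right side is false.

(←) This fails. Under u = T, t = F, the left side is false but the right side is true.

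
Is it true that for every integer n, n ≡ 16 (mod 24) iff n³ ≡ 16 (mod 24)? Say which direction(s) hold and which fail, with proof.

The forward direction holds; the converse fails.

(⟸) This fails: take n = 4. Then 4³ = 64 ≡ 16 (mod 24), yet 4 ≡ 4 (mod 24), not 16.

(⟹) Suppose n ≡ 16 (mod 24). Write n = 24j + 16. Then (24j + 16)³ = 13824j³ + 27648j² + 18432j + 4096 = 24(576j³ + 1152j² + 768j + 170) + 16, so n³ ≡ 16 (mod 24).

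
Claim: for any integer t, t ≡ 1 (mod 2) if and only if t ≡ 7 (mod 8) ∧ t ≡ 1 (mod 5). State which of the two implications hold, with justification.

Converse. If t ≡ 7 (mod 8) and t ≡ 1 (mod 5), then by the Chinese remainder theorem t ≡ 31 (mod 40). Since 31 ≡ 1 (mod 2) and 2 ∣ 40, we get t ≡ 1 (mod 2).

Forward direction. This fails: t = 1 gives 1 ≡ 1 (mod 2) but 1 ≡ 1 (mod 8), so the conjunction on the right does not hold.

Only the converse holds.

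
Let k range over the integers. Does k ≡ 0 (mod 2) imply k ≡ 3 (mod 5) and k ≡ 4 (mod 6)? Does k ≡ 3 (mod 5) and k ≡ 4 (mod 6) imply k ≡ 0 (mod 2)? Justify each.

Not equivalent: only (⇐) holds.

(⇒) This fails: k = 0 gives 0 ≡ 0 (mod 2) but 0 ≡ 0 (mod 5), so the conjunction on the right does not hold.

(⇐) Conversely, if k ≡ 3 (mod 5) and k ≡ 4 (mod 6), then by the Chinese remainder theorem k ≡ 28 (mod 30). Since 28 ≡ 0 (mod 2) and 2 ∣ 30, we get k ≡ 0 (mod 2).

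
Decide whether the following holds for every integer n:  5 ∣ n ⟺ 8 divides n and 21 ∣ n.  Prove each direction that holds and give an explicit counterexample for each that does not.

Neither implication holds.

(⟹) This fails: take n = 5. Certainly 5 ∣ 5, but 8 ∤ 5.

(⟸) This fails: take n = 168. Both 8 ∣ 168 and 21 ∣ 168, yet 168 is not a multiple of 5 (since 168 = 33·5 + 3), so 5 ∤ 168.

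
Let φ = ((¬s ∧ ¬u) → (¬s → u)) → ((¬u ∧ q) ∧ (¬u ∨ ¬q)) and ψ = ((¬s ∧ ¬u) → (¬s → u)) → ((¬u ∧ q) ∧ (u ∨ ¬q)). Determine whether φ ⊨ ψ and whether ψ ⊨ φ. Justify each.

Not equivalent: only (⇐) holds.

(⇐) Assume the antecedent. If q is true, the antecedent forces (q = T, u = F, s = F), and the consequent holds there. If q is false, the antecedent forces (q = F, u = F, s = F), and the consequent holds there. Either way the consequent holds.

(⇒) This fails. Under q = T, u = F, s = T, the left side is true but the right side is false.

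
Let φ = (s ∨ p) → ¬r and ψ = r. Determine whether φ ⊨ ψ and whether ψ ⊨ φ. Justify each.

Neither implication holds.

Forward direction. This fails. Under r = F, p = F, s = F, the left side is true but the right side is false.

Converse. This fails. Under r = T, p = T, s = F, the left side is false but the right side is true.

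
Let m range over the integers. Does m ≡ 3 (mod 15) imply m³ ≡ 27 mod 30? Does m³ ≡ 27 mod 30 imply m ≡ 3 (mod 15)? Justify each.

(⟹) This fails: take m = 18. Then 18 ≡ 3 (mod 15), but 18³ = 5832 ≡ 12 (mod 30), not 27.

(⟸) Conversely, the residues r modulo 30 with r³ ≡ 27 (mod 30) are exactly {3}, and each is ≡ 3 (mod 15).

Not equivalent: only (⇐) holds.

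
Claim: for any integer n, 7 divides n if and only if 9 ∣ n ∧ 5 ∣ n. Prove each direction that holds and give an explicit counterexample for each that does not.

Forward direction. This fails: take n = 7. Certainly 7 ∣ 7, but 9 ∤ 7.

Converse. This fails: take n = 45. Both 9 ∣ 45 and 5 ∣ 45, yet 45 is not a multiple of 7 (since 45 = 6·7 + 3), so 7 ∤ 45.

Both directions fail.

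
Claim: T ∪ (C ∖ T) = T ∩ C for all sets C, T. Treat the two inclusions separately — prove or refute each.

(⊆) fails; (⊇) holds.

(⊆) This inclusion fails. Take C = {1}, T = ∅; then 1 ∈ T ∪ (C ∖ T) but 1 ∉ T ∩ C.

(⊇) Let x ∈ T ∩ C. Then x ∈ C ∩ T, from which x ∈ T ∪ (C ∖ T).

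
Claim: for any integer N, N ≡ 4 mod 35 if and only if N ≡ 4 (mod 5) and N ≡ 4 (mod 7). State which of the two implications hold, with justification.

(⇒) Suppose N ≡ 4 (mod 35); write N = 35j + 4. Since 5 ∣ 35, reducing mod 5 gives N ≡ 4 (mod 5); since 7 ∣ 35, reducing mod 7 gives N ≡ 4 (mod 7).

(⇐) Conversely, if N ≡ 4 (mod 5) and N ≡ 4 (mod 7), then by the Chinese remainder theorem N ≡ 4 (mod 35). This is exactly N ≡ 4 (mod 35).

Equivalent; both directions hold.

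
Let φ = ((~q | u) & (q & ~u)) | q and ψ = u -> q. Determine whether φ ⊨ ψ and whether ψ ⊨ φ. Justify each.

[⇒] Assume the antecedent. If q is true, u -> q reduces to true regardless of the other variables. If q is false, the antecedent cannot hold. Either way u -> q holds.

[⇐] This fails. Under q = F, u = F, the left side is false but the right side is true.

Only the forward direction holds.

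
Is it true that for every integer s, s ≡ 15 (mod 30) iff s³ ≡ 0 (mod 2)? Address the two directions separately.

(⇒) fails and (⇐) fails.

Forward direction. This fails: take s = 15. Then 15 ≡ 15 (mod 30), but 15³ = 3375 ≡ 1 (mod 2), not 0.

Converse. This fails: take s = 0. Then 0³ = 0 ≡ 0 (mod 2), yet 0 ≡ 0 (mod 30), not 15.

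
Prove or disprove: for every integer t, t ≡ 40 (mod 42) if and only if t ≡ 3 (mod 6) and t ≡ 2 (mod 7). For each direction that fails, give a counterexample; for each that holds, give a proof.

[⇒] This fails: t = 40 gives 40 ≡ 40 (mod 42) but 40 ≡ 4 (mod 6), so the conjunction on the right does not hold.

[⇐] This fails: t = 9 satisfies both congruences on the right (9 ≡ 3 mod 6 and 9 ≡ 2 mod 7) yet 9 ≡ 9 (mod 42), not 40.

Neither direction holds.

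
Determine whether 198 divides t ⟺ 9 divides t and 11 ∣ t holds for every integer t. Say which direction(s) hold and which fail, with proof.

[⇒] If 198 ∣ t, write t = 198q. Since 198 = 22·9, t = 9·(22q), so 9 ∣ t; and since 198 = 18·11, t = 11·(18q), so 11 ∣ t.

[⇐] This fails: take t = 99. Both 9 ∣ 99 and 11 ∣ 99, yet 99 is not a multiple of 198 (since 99 = 0·198 + 99), so 198 ∤ 99.

Not equivalent: only (⇒) holds.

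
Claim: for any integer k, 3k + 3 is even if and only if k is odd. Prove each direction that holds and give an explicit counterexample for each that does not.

Equivalent; both directions hold.

(→) Suppose 3k + 3 is even. Since 3 is odd, 3k and k have the same parity, so 3k + 3 ≡ k + 3 (mod 2). As 3 is odd, 3k + 3 is even exactly when k is odd. Thus k is odd.

(←) Conversely, suppose k is odd; write k = 2j + 1. Then 3k + 3 = 3·(2j + 1) + 3 = 2·3j + 6, which is even.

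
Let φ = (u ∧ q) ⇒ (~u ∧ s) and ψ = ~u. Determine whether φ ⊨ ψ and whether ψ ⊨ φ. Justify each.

Only the reverse direction holds.

[⇒] This fails. Under q = F, u = T, s = F, the left side is true but the right side is false.

[⇐] Assume the antecedent. If q is true, the antecedent forces (q = T, u = F, s = F) or (q = T, u = F, s = T), and (u ∧ q) ⇒ (~u ∧ s) holds there. If q is false, (u ∧ q) ⇒ (~u ∧ s) reduces to true regardless of the other variables. Either way (u ∧ q) ⇒ (~u ∧ s) holds.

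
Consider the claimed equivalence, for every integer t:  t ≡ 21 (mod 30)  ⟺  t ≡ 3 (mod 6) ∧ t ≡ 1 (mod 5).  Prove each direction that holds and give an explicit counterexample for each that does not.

Converse. If t ≡ 3 (mod 6) and t ≡ 1 (mod 5), then by the Chinese remainder theorem t ≡ 21 (mod 30). This is exactly t ≡ 21 (mod 30).

Forward direction. Suppose t ≡ 21 (mod 30); write t = 30j + 21. Since 6 ∣ 30, reducing mod 6 gives t ≡ 21 ≡ 3 (mod 6); since 5 ∣ 30, reducing mod 5 gives t ≡ 21 ≡ 1 (mod 5).

Both directions hold; the statement is true.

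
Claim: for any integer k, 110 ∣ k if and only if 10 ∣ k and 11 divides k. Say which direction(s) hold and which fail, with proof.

(→) If 110 ∣ k, write k = 110q. Since 110 = 11·10, k = 10·(11q), so 10 ∣ k; and since 110 = 10·11, k = 11·(10q), so 11 ∣ k.

(←) Suppose 10 ∣ k and 11 ∣ k. Any common multiple of 10 and 11 is a multiple of their lcm; here gcd(10, 11) = 1, so lcm(10, 11) = 10·11 = 110, so 110 ∣ k.

Both directions hold.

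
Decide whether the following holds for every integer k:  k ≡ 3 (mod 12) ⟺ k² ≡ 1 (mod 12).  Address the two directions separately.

Both directions fail.

(⟹) This fails: take k = 3. Then 3 ≡ 3 (mod 12), but 3² = 9 ≡ 9 (mod 12), not 1.

(⟸) This fails: take k = 1. Then 1² = 1 ≡ 1 (mod 12), yet 1 ≡ 1 (mod 12), not 3.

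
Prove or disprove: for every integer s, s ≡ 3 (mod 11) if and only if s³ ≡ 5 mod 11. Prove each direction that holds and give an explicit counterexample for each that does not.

(⟸) Suppose s³ ≡ 5 (mod 11). The only residue r in {0, …, 10} with r³ ≡ 5 (mod 11) is r = 3, so s ≡ 3 (mod 11).

(⟹) Suppose s ≡ 3 (mod 11). Write s = 11j + 3. Then (11j + 3)³ = 1331j³ + 1089j² + 297j + 27 = 11(121j³ + 99j² + 27j + 2) + 5, so s³ ≡ 5 (mod 11).

The biconditional holds.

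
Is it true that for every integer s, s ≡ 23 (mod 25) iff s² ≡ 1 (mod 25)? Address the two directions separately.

(⇒) fails and (⇐) fails.

(⟹) This fails: take s = 23. Then 23 ≡ 23 (mod 25), but 23² = 529 ≡ 4 (mod 25), not 1.

(⟸) This fails: take s = 1. Then 1² = 1 ≡ 1 (mod 25), yet 1 ≡ 1 (mod 25), not 23.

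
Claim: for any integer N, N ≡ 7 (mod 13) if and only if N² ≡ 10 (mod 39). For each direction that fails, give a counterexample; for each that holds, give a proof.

Both directions fail.

(⇒) This fails: take N = 33. Then 33 ≡ 7 (mod 13), but 33² = 1089 ≡ 36 (mod 39), not 10.

(⇐) This fails: take N = 19. Then 19² = 361 ≡ 10 (mod 39), yet 19 ≡ 6 (mod 13), not 7.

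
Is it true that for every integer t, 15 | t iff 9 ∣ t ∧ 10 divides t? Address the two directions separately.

Converse. Suppose 9 ∣ t and 10 ∣ t. Any common multiple of 9 and 10 is a multiple of their lcm; here gcd(9, 10) = 1, so lcm(9, 10) = 9·10 = 90, so 90 ∣ t. Since 15 ∣ 90, it follows that 15 ∣ t.

Forward direction. This fails: take t = 15. Certainly 15 ∣ 15, but 9 ∤ 15.

The forward direction fails; the converse holds.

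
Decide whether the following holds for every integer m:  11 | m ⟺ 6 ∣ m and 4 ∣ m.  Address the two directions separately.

Neither direction holds.

[⇒] This fails: take m = 11. Certainly 11 ∣ 11, but 6 ∤ 11.

[⇐] This fails: take m = 12. Both 6 ∣ 12 and 4 ∣ 12, yet 12 is not a multiple of 11 (since 12 = 1·11 + 1), so 11 ∤ 12.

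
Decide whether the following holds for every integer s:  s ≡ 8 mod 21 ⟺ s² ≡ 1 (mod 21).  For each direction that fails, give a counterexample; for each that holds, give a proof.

(→) Suppose s ≡ 8 mod 21. Write s = 21j + 8. Then (21j + 8)² = 441j² + 336j + 64 = 21(21j² + 16j + 3) + 1, so s² ≡ 1 (mod 21).

(←) This fails: take s = 1. Then 1² = 1 ≡ 1 (mod 21), yet 1 ≡ 1 (mod 21), not 8.

Only the forward implication holds.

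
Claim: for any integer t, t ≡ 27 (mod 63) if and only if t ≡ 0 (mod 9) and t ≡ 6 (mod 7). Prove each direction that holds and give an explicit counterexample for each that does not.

(⟹) Suppose t ≡ 27 (mod 63); write t = 63j + 27. Since 9 ∣ 63, reducing mod 9 gives t ≡ 27 ≡ 0 (mod 9); since 7 ∣ 63, reducing mod 7 gives t ≡ 27 ≡ 6 (mod 7).

(⟸) Conversely, if t ≡ 0 (mod 9) and t ≡ 6 (mod 7), then by the Chinese remainder theorem t ≡ 27 (mod 63). This is exactly t ≡ 27 (mod 63).

The biconditional holds.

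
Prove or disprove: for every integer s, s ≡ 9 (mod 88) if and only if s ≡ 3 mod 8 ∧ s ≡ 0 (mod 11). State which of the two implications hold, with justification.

Neither direction holds.

(→) This fails: s = 9 gives 9 ≡ 9 (mod 88) but 9 ≡ 1 (mod 8), so the conjunction on the right does not hold.

(←) This fails: s = 11 satisfies both congruences on the right (11 ≡ 3 mod 8 and 11 ≡ 0 mod 11) yet 11 ≡ 11 (mod 88), not 9.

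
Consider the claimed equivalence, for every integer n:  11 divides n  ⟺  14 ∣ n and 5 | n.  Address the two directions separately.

Both directions fail.

(⇒) This fails: take n = 11. Certainly 11 ∣ 11, but 14 ∤ 11.

(⇐) This fails: take n = 70. Both 14 ∣ 70 and 5 ∣ 70, yet 70 is not a multiple of 11 (since 70 = 6·11 + 4), so 11 ∤ 70.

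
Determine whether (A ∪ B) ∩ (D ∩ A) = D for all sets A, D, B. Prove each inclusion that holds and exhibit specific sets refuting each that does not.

(⊆) Let x ∈ (A ∪ B) ∩ (D ∩ A). Then either x ∈ A ∩ D and x ∉ B; or x ∈ A ∩ D ∩ B. In each case x ∈ D, so (A ∪ B) ∩ (D ∩ A) ⊆ D.

(⊇) This inclusion fails. Take A = ∅, D = {1}, B = ∅; then 1 ∈ D but 1 ∉ (A ∪ B) ∩ (D ∩ A).

Only the forward inclusion holds.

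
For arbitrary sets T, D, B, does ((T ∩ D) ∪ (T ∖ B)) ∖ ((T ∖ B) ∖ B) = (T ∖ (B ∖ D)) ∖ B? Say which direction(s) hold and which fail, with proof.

(⟹) This inclusion fails. Take T = {1}, D = {1}, B = {1}; then 1 ∈ ((T ∩ D) ∪ (T ∖ B)) ∖ ((T ∖ B) ∖ B) but 1 ∉ (T ∖ (B ∖ D)) ∖ B.

(⟸) This inclusion fails. Take T = {1}, D = ∅, B = ∅; then 1 ∈ (T ∖ (B ∖ D)) ∖ B but 1 ∉ ((T ∩ D) ∪ (T ∖ B)) ∖ ((T ∖ B) ∖ B).

Neither inclusion holds.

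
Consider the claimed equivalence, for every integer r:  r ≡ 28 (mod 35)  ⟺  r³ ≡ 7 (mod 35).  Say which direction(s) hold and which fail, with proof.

Equivalent; both directions hold.

Forward direction. Suppose r ≡ 28 (mod 35). Write r = 35j + 28. Then (35j + 28)³ = 42875j³ + 102900j² + 82320j + 21952 = 35(1225j³ + 2940j² + 2352j + 627) + 7, so r³ ≡ 7 (mod 35).

Converse. Suppose r³ ≡ 7 (mod 35). The only residue r in {0, …, 34} with r³ ≡ 7 (mod 35) is r = 28, so r ≡ 28 (mod 35).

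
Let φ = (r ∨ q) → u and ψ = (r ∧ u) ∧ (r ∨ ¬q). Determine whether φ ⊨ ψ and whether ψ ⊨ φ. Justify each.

(⟹) This fails. Under q = F, r = F, u = F, the left side is true but the right side is false.

(⟸) Assume the antecedent. If q is true, the antecedent forces (q = T, r = T, u = T), and (r ∨ q) → u holds there. If q is false, the antecedent forces (q = F, r = T, u = T), and (r ∨ q) → u holds there. Either way (r ∨ q) → u holds.

The forward direction fails; the converse holds.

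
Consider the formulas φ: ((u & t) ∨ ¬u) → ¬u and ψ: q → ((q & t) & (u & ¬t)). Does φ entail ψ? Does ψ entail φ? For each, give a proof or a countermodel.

(⟹) This fails. Under t = F, u = F, q = T, the left side is true but the right side is false.

(⟸) This fails. Under t = T, u = T, q = F, the left side is false but the right side is true.

Neither direction holds.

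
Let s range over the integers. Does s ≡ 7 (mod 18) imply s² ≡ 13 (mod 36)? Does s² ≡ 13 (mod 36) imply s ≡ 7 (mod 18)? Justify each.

(→) Suppose s ≡ 7 (mod 18). Working modulo 36, s ∈ {7, 25}; for each such r, r² ≡ 13 (mod 36).

(←) This fails: take s = 11. Then 11² = 121 ≡ 13 (mod 36), yet 11 ≡ 11 (mod 18), not 7.

Only the forward implication holds.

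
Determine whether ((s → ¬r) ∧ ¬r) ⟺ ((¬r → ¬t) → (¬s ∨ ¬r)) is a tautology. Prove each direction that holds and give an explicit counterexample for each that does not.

(⇒) holds; (⇐) fails.

Converse. This fails. Under t = F, s = F, r = T, the left side is false but the right side is true.

Forward direction. Assume the antecedent. If t is true, the antecedent forces (t = T, s = F, r = F) or (t = T, s = T, r = F), and (¬r → ¬t) → (¬s ∨ ¬r) holds there. If t is false, the antecedent forces (t = F, s = F, r = F) or (t = F, s = T, r = F), and (¬r → ¬t) → (¬s ∨ ¬r) holds there. Either way (¬r → ¬t) → (¬s ∨ ¬r) holds.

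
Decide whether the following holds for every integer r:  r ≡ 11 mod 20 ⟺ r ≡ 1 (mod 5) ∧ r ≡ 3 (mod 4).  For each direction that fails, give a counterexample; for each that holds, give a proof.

Both directions hold.

[⇒] Suppose r ≡ 11 (mod 20); write r = 20j + 11. Since 5 ∣ 20, reducing mod 5 gives r ≡ 11 ≡ 1 (mod 5); since 4 ∣ 20, reducing mod 4 gives r ≡ 11 ≡ 3 (mod 4).

[⇐] Conversely, if r ≡ 1 (mod 5) and r ≡ 3 (mod 4), then by the Chinese remainder theorem r ≡ 11 (mod 20). This is exactly r ≡ 11 (mod 20).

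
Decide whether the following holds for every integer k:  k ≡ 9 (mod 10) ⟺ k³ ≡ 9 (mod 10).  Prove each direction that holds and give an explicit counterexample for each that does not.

Both directions hold; the statement is true.

(⟹) Suppose k ≡ 9 (mod 10). Write k = 10j + 9. Then (10j + 9)³ = 1000j³ + 2700j² + 2430j + 729 = 10(100j³ + 270j² + 243j + 72) + 9, so k³ ≡ 9 (mod 10).

(⟸) Conversely, suppose k³ ≡ 9 (mod 10). The only residue r in {0, …, 9} with r³ ≡ 9 (mod 10) is r = 9, so k ≡ 9 (mod 10).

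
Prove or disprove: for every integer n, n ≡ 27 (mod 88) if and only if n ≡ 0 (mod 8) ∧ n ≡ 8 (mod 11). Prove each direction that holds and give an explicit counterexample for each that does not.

(→) This fails: n = 27 gives 27 ≡ 27 (mod 88) but 27 ≡ 3 (mod 8), so the conjunction on the right does not hold.

(←) This fails: n = 8 satisfies both congruences on the right (8 ≡ 0 mod 8 and 8 ≡ 8 mod 11) yet 8 ≡ 8 (mod 88), not 27.

Both directions fail.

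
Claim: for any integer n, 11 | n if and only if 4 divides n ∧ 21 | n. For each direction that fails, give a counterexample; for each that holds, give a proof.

[⇒] This fails: take n = 11. Certainly 11 ∣ 11, but 4 ∤ 11.

[⇐] This fails: take n = 84. Both 4 ∣ 84 and 21 ∣ 84, yet 84 is not a multiple of 11 (since 84 = 7·11 + 7), so 11 ∤ 84.

Neither direction holds.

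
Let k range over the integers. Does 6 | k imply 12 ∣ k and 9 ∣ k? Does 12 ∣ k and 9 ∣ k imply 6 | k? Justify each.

(⇒) This fails: take k = 6. Certainly 6 ∣ 6, but 12 ∤ 6.

(⇐) Suppose 12 ∣ k and 9 ∣ k. Any common multiple of 12 and 9 is a multiple of their lcm; here lcm(12, 9) = 12·9/gcd(12, 9) = 108/3 = 36, so 36 ∣ k. Since 6 ∣ 36, it follows that 6 ∣ k.

Only the reverse direction holds.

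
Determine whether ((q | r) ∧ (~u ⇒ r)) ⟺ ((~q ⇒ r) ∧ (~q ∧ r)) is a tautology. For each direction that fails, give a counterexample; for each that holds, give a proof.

(⇒) This fails. Under u = T, r = F, q = T, the left side is true but the right side is false.

(⇐) Assume the antecedent. If u is true, the antecedent forces (u = T, r = T, q = F), and (q | r) ∧ (~u ⇒ r) holds there. If u is false, the antecedent forces (u = F, r = T, q = F), and (q | r) ∧ (~u ⇒ r) holds there. Either way (q | r) ∧ (~u ⇒ r) holds.

Only the converse holds.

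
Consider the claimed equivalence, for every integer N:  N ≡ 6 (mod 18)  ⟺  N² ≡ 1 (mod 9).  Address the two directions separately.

Neither direction holds.

[⇒] This fails: take N = 6. Then 6 ≡ 6 (mod 18), but 6² = 36 ≡ 0 (mod 9), not 1.

[⇐] This fails: take N = 1. Then 1² = 1 ≡ 1 (mod 9), yet 1 ≡ 1 (mod 18), not 6.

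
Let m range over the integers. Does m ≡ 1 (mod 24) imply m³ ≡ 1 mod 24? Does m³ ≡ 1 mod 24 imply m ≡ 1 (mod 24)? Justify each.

(⟹) Suppose m ≡ 1 (mod 24). Write m = 24j + 1. Then (24j + 1)³ = 13824j³ + 1728j² + 72j + 1 = 24(576j³ + 72j² + 3j) + 1, so m³ ≡ 1 (mod 24).

(⟸) Conversely, suppose m³ ≡ 1 (mod 24). The only residue r in {0, …, 23} with r³ ≡ 1 (mod 24) is r = 1, so m ≡ 1 (mod 24).

Both directions hold; the statement is true.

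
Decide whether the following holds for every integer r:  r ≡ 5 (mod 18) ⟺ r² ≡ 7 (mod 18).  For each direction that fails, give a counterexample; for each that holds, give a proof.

[⇒] Suppose r ≡ 5 (mod 18). Write r = 18j + 5. Then (18j + 5)² = 324j² + 180j + 25 = 18(18j² + 10j + 1) + 7, so r² ≡ 7 (mod 18).

[⇐] This fails: take r = 13. Then 13² = 169 ≡ 7 (mod 18), yet 13 ≡ 13 (mod 18), not 5.

Only the forward direction holds.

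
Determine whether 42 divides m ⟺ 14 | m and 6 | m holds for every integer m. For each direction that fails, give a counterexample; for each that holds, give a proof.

Both directions hold; the statement is true.

(⇒) If 42 ∣ m, write m = 42q. Since 42 = 3·14, m = 14·(3q), so 14 ∣ m; and since 42 = 7·6, m = 6·(7q), so 6 ∣ m.

(⇐) Suppose 14 ∣ m and 6 ∣ m. Any common multiple of 14 and 6 is a multiple of their lcm; here lcm(14, 6) = 14·6/gcd(14, 6) = 84/2 = 42, so 42 ∣ m.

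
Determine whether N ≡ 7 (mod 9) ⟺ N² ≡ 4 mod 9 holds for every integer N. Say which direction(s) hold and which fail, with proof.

Only the forward implication holds.

Converse. This fails: take N = 2. Then 2² = 4 ≡ 4 (mod 9), yet 2 ≡ 2 (mod 9), not 7.

Forward direction. Suppose N ≡ 7 (mod 9). Write N = 9j + 7. Then (9j + 7)² = 81j² + 126j + 49 = 9(9j² + 14j + 5) + 4, so N² ≡ 4 (mod 9).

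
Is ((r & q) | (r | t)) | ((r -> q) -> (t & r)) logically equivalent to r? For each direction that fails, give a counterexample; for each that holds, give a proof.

(⟹) This fails. Under r = F, q = F, t = T, the left side is true but the right side is false.

(⟸) Assume the antecedent. If r is true, the consequent reduces to true regardless of the other variables. If r is false, the antecedent cannot hold. Either way the consequent holds.

(⇒) fails; (⇐) holds.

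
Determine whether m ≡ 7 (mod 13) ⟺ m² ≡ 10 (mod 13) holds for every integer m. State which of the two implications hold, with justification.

[⇐] This fails: take m = 6. Then 6² = 36 ≡ 10 (mod 13), yet 6 ≡ 6 (mod 13), not 7.

[⇒] Suppose m ≡ 7 (mod 13). Write m = 13j + 7. Then (13j + 7)² = 169j² + 182j + 49 = 13(13j² + 14j + 3) + 10, so m² ≡ 10 (mod 13).

Only the forward implication holds.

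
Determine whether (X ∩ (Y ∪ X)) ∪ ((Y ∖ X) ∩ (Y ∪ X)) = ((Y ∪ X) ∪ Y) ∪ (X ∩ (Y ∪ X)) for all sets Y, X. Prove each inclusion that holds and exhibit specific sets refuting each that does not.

(⊇) Let x ∈ ((Y ∪ X) ∪ Y) ∪ (X ∩ (Y ∪ X)). Then either x ∈ Y and x ∉ X; or x ∈ X and x ∉ Y; or x ∈ Y ∩ X. In each case x ∈ (X ∩ (Y ∪ X)) ∪ ((Y ∖ X) ∩ (Y ∪ X)), so ((Y ∪ X) ∪ Y) ∪ (X ∩ (Y ∪ X)) ⊆ (X ∩ (Y ∪ X)) ∪ ((Y ∖ X) ∩ (Y ∪ X)).

(⊆) Let x ∈ (X ∩ (Y ∪ X)) ∪ ((Y ∖ X) ∩ (Y ∪ X)). Then either x ∈ Y and x ∉ X; or x ∈ X and x ∉ Y; or x ∈ Y ∩ X. In each case x ∈ ((Y ∪ X) ∪ Y) ∪ (X ∩ (Y ∪ X)), so (X ∩ (Y ∪ X)) ∪ ((Y ∖ X) ∩ (Y ∪ X)) ⊆ ((Y ∪ X) ∪ Y) ∪ (X ∩ (Y ∪ X)).

Both inclusions hold.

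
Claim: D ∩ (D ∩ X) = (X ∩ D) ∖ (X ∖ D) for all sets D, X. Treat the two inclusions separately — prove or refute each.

(⊆) Let x ∈ D ∩ (D ∩ X). Then x ∈ D ∩ X, from which x ∈ (X ∩ D) ∖ (X ∖ D).

(⊇) Let x ∈ (X ∩ D) ∖ (X ∖ D). Then x ∈ D ∩ X, from which x ∈ D ∩ (D ∩ X).

Both inclusions hold; the sets are equal.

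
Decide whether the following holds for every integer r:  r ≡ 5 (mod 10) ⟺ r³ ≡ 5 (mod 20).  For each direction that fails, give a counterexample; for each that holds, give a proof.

(⟹) This fails: take r = 15. Then 15 ≡ 5 (mod 10), but 15³ = 3375 ≡ 15 (mod 20), not 5.

(⟸) Conversely, the residues r modulo 20 with r³ ≡ 5 (mod 20) are exactly {5}, and each is ≡ 5 (mod 10).

Only the converse holds.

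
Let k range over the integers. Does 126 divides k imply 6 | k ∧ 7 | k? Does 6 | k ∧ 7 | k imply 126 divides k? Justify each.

Not equivalent: only (⇒) holds.

(⟹) If 126 ∣ k, write k = 126q. Since 126 = 21·6, k = 6·(21q), so 6 ∣ k; and since 126 = 18·7, k = 7·(18q), so 7 ∣ k.

(⟸) This fails: take k = 42. Both 6 ∣ 42 and 7 ∣ 42, yet 42 is not a multiple of 126 (since 42 = 0·126 + 42), so 126 ∤ 42.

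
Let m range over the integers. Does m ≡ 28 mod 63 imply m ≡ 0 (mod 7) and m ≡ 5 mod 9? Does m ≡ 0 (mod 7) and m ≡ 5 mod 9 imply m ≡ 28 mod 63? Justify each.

(⇒) fails and (⇐) fails.

(⇒) This fails: m = 28 gives 28 ≡ 28 (mod 63) but 28 ≡ 1 (mod 9), so the conjunction on the right does not hold.

(⇐) This fails: m = 14 satisfies both congruences on the right (14 ≡ 0 mod 7 and 14 ≡ 5 mod 9) yet 14 ≡ 14 (mod 63), not 28.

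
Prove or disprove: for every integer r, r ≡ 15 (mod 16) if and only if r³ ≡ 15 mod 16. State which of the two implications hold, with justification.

Converse. Suppose r³ ≡ 15 (mod 16). The only residue r in {0, …, 15} with r³ ≡ 15 (mod 16) is r = 15, so r ≡ 15 (mod 16).

Forward direction. Suppose r ≡ 15 (mod 16). Write r = 16j + 15. Then (16j + 15)³ = 4096j³ + 11520j² + 10800j + 3375 = 16(256j³ + 720j² + 675j + 210) + 15, so r³ ≡ 15 (mod 16).

The biconditional holds.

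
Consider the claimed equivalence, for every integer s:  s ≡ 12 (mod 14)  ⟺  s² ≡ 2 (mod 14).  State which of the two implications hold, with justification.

(⇒) fails and (⇐) fails.

[⇒] This fails: take s = 12. Then 12 ≡ 12 (mod 14), but 12² = 144 ≡ 4 (mod 14), not 2.

[⇐] This fails: take s = 4. Then 4² = 16 ≡ 2 (mod 14), yet 4 ≡ 4 (mod 14), not 12.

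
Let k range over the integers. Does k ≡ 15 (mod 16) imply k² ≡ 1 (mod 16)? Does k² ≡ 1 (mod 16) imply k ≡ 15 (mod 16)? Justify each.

(⇒) Suppose k ≡ 15 (mod 16). Write k = 16j + 15. Then (16j + 15)² = 256j² + 480j + 225 = 16(16j² + 30j + 14) + 1, so k² ≡ 1 (mod 16).

(⇐) This fails: take k = 1. Then 1² = 1 ≡ 1 (mod 16), yet 1 ≡ 1 (mod 16), not 15.

Not equivalent: only (⇒) holds.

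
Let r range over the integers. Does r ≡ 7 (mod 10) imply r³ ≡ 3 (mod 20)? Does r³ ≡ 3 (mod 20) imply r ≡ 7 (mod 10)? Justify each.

Not equivalent: only (⇐) holds.

Forward direction. This fails: take r = 17. Then 17 ≡ 7 (mod 10), but 17³ = 4913 ≡ 13 (mod 20), not 3.

Converse. The residues r modulo 20 with r³ ≡ 3 (mod 20) are exactly {7}, and each is ≡ 7 (mod 10).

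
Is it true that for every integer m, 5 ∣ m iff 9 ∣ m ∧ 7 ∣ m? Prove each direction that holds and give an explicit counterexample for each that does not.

Forward direction. This fails: take m = 5. Certainly 5 ∣ 5, but 9 ∤ 5.

Converse. This fails: take m = 63. Both 9 ∣ 63 and 7 ∣ 63, yet 63 is not a multiple of 5 (since 63 = 12·5 + 3), so 5 ∤ 63.

(⇒) fails and (⇐) fails.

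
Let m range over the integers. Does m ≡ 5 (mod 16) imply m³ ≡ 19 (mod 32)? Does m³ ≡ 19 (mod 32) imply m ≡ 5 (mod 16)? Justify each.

(⇒) fails and (⇐) fails.

[⇒] This fails: take m = 5. Then 5 ≡ 5 (mod 16), but 5³ = 125 ≡ 29 (mod 32), not 19.

[⇐] This fails: take m = 11. Then 11³ = 1331 ≡ 19 (mod 32), yet 11 ≡ 11 (mod 16), not 5.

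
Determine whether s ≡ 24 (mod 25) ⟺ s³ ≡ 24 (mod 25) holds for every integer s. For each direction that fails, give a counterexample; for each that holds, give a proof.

The biconditional holds.

Forward direction. Suppose s ≡ 24 (mod 25). Write s = 25j + 24. Then (25j + 24)³ = 15625j³ + 45000j² + 43200j + 13824 = 25(625j³ + 1800j² + 1728j + 552) + 24, so s³ ≡ 24 (mod 25).

Converse. Suppose s³ ≡ 24 (mod 25). The only residue r in {0, …, 24} with r³ ≡ 24 (mod 25) is r = 24, so s ≡ 24 (mod 25).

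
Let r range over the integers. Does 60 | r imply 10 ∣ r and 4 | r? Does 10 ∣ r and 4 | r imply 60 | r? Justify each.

Forward direction. If 60 ∣ r, write r = 60q. Since 60 = 6·10, r = 10·(6q), so 10 ∣ r; and since 60 = 15·4, r = 4·(15q), so 4 ∣ r.

Converse. This fails: take r = 20. Both 10 ∣ 20 and 4 ∣ 20, yet 20 is not a multiple of 60 (since 20 = 0·60 + 20), so 60 ∤ 20.

Only the forward direction holds.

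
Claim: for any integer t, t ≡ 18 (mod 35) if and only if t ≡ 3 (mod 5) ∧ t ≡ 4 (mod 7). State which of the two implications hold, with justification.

Both directions hold; the statement is true.

(⟸) If t ≡ 3 (mod 5) and t ≡ 4 (mod 7), then by the Chinese remainder theorem t ≡ 18 (mod 35). This is exactly t ≡ 18 (mod 35).

(⟹) Suppose t ≡ 18 (mod 35); write t = 35j + 18. Since 5 ∣ 35, reducing mod 5 gives t ≡ 18 ≡ 3 (mod 5); since 7 ∣ 35, reducing mod 7 gives t ≡ 18 ≡ 4 (mod 7).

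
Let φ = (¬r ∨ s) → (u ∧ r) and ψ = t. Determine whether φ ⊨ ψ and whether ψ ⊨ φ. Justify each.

Neither direction holds.

Forward direction. This fails. Under t = F, r = T, s = F, u = F, the left side is true but the right side is false.

Converse. This fails. Under t = T, r = F, s = F, u = F, the left side is false but the right side is true.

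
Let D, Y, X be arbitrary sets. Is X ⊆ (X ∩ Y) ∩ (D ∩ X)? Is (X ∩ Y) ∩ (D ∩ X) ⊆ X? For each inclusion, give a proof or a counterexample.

Only the reverse inclusion holds.

(⟹) This inclusion fails. Take D = ∅, Y = ∅, X = {1}; then 1 ∈ X but 1 ∉ (X ∩ Y) ∩ (D ∩ X).

(⟸) Let x ∈ (X ∩ Y) ∩ (D ∩ X). Then x ∈ D ∩ Y ∩ X, from which x ∈ X.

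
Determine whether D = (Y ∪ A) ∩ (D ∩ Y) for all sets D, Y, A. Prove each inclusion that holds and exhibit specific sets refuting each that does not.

(⊆) This inclusion fails. Take D = {1}, Y = ∅, A = ∅; then 1 ∈ D but 1 ∉ (Y ∪ A) ∩ (D ∩ Y).

(⊇) Let x ∈ (Y ∪ A) ∩ (D ∩ Y). Then either x ∈ D ∩ Y and x ∉ A; or x ∈ D ∩ Y ∩ A. In each case x ∈ D, so (Y ∪ A) ∩ (D ∩ Y) ⊆ D.

The sets are not equal: only the reverse inclusion holds.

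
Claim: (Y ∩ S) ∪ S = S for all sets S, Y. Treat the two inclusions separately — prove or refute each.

Forward inclusion. Let x ∈ (Y ∩ S) ∪ S. Then either x ∈ S and x ∉ Y; or x ∈ S ∩ Y. In each case x ∈ S, so (Y ∩ S) ∪ S ⊆ S.

Reverse inclusion. Let x ∈ S. Then either x ∈ S and x ∉ Y; or x ∈ S ∩ Y. In each case x ∈ (Y ∩ S) ∪ S, so S ⊆ (Y ∩ S) ∪ S.

Both inclusions hold.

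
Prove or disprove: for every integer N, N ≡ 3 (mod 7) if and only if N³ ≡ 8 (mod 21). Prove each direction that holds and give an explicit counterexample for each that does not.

Forward direction. This fails: take N = 3. Then 3 ≡ 3 (mod 7), but 3³ = 27 ≡ 6 (mod 21), not 8.

Converse. This fails: take N = 2. Then 2³ = 8 ≡ 8 (mod 21), yet 2 ≡ 2 (mod 7), not 3.

(⇒) fails and (⇐) fails.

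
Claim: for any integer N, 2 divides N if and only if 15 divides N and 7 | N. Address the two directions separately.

[⇒] This fails: take N = 2. Certainly 2 ∣ 2, but 15 ∤ 2.

[⇐] This fails: take N = 105. Both 15 ∣ 105 and 7 ∣ 105, yet 105 is not a multiple of 2 (since 105 = 52·2 + 1), so 2 ∤ 105.

Neither implication holds.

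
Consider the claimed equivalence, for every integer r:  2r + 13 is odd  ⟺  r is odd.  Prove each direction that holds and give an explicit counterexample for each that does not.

(→) This fails: take r = 2. Then 2r + 13 = 17, which is odd, yet r = 2 is even, not odd.

(←) Suppose r is odd. Since 2 is even, 2r is even for every r, so 2r + 13 has the same parity as 13, which is odd. Hence 2r + 13 is odd.

Only the converse holds.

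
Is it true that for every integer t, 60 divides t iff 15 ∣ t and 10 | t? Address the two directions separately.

Converse. This fails: take t = 30. Both 15 ∣ 30 and 10 ∣ 30, yet 30 is not a multiple of 60 (since 30 = 0·60 + 30), so 60 ∤ 30.

Forward direction. If 60 ∣ t, write t = 60q. Since 60 = 4·15, t = 15·(4q), so 15 ∣ t; and since 60 = 6·10, t = 10·(6q), so 10 ∣ t.

(⇒) holds; (⇐) fails.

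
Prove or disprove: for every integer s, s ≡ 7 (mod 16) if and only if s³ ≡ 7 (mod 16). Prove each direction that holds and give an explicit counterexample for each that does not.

Both implications hold.

[⇒] Suppose s ≡ 7 (mod 16). Write s = 16j + 7. Then (16j + 7)³ = 4096j³ + 5376j² + 2352j + 343 = 16(256j³ + 336j² + 147j + 21) + 7, so s³ ≡ 7 (mod 16).

[⇐] Conversely, suppose s³ ≡ 7 (mod 16). The only residue r in {0, …, 15} with r³ ≡ 7 (mod 16) is r = 7, so s ≡ 7 (mod 16).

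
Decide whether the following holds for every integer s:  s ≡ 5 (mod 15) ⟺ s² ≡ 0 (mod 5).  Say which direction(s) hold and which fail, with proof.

Only the forward implication holds.

[⇒] Suppose s ≡ 5 (mod 15). Then s² ≡ 5² = 25 (mod 15), and since 5 ∣ 15, also s² ≡ 0 (mod 5).

[⇐] This fails: take s = 0. Then 0² = 0 ≡ 0 (mod 5), yet 0 ≡ 0 (mod 15), not 5.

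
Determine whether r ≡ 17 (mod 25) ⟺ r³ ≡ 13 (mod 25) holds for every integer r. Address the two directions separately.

(→) Suppose r ≡ 17 (mod 25). Write r = 25j + 17. Then (25j + 17)³ = 15625j³ + 31875j² + 21675j + 4913 = 25(625j³ + 1275j² + 867j + 196) + 13, so r³ ≡ 13 (mod 25).

(←) Conversely, suppose r³ ≡ 13 (mod 25). The only residue r in {0, …, 24} with r³ ≡ 13 (mod 25) is r = 17, so r ≡ 17 (mod 25).

Both directions hold; the statement is true.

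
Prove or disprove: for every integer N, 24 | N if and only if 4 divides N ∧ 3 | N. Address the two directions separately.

Forward direction. If 24 ∣ N, write N = 24q. Since 24 = 6·4, N = 4·(6q), so 4 ∣ N; and since 24 = 8·3, N = 3·(8q), so 3 ∣ N.

Converse. This fails: take N = 12. Both 4 ∣ 12 and 3 ∣ 12, yet 12 is not a multiple of 24 (since 12 = 0·24 + 12), so 24 ∤ 12.

Only the forward direction holds.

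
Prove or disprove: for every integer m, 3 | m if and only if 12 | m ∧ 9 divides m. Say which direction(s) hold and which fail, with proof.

The forward direction fails; the converse holds.

[⇒] This fails: take m = 3. Certainly 3 ∣ 3, but 12 ∤ 3.

[⇐] Suppose 12 ∣ m and 9 ∣ m. Any common multiple of 12 and 9 is a multiple of their lcm; here lcm(12, 9) = 12·9/gcd(12, 9) = 108/3 = 36, so 36 ∣ m. Since 3 ∣ 36, it follows that 3 ∣ m.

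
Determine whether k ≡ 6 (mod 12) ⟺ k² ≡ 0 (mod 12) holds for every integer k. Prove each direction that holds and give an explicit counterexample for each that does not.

Only the forward direction holds.

Forward direction. Suppose k ≡ 6 (mod 12). Write k = 12j + 6. Then (12j + 6)² = 144j² + 144j + 36 = 12(12j² + 12j + 3) + 0, so k² ≡ 0 (mod 12).

Converse. This fails: take k = 0. Then 0² = 0 ≡ 0 (mod 12), yet 0 ≡ 0 (mod 12), not 6.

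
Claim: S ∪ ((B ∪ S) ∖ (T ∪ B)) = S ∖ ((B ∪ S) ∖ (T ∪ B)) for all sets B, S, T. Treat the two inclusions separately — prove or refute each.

The sets are not equal: only the reverse inclusion holds.

(⟹) This inclusion fails. Take B = ∅, S = {1}, T = ∅; then 1 ∈ S ∪ ((B ∪ S) ∖ (T ∪ B)) but 1 ∉ S ∖ ((B ∪ S) ∖ (T ∪ B)).

(⟸) Let x ∈ S ∖ ((B ∪ S) ∖ (T ∪ B)). Then either x ∈ B ∩ S and x ∉ T; or x ∈ S ∩ T and x ∉ B; or x ∈ B ∩ S ∩ T. In each case x ∈ S ∪ ((B ∪ S) ∖ (T ∪ B)), so S ∖ ((B ∪ S) ∖ (T ∪ B)) ⊆ S ∪ ((B ∪ S) ∖ (T ∪ B)).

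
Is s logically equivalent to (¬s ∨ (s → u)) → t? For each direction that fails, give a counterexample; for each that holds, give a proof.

Both directions fail.

Forward direction. This fails. Under u = T, t = F, s = T, the left side is true but the right side is false.

Converse. This fails. Under u = F, t = T, s = F, the left side is false but the right side is true.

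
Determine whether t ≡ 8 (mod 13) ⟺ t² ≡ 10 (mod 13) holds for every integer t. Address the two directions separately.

[⇒] This fails: take t = 8. Then 8 ≡ 8 (mod 13), but 8² = 64 ≡ 12 (mod 13), not 10.

[⇐] This fails: take t = 6. Then 6² = 36 ≡ 10 (mod 13), yet 6 ≡ 6 (mod 13), not 8.

(⇒) fails and (⇐) fails.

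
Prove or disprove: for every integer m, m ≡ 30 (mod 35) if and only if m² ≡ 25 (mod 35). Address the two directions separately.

(⇒) holds; (⇐) fails.

(⇒) Suppose m ≡ 30 (mod 35). Write m = 35j + 30. Then (35j + 30)² = 1225j² + 2100j + 900 = 35(35j² + 60j + 25) + 25, so m² ≡ 25 (mod 35).

(⇐) This fails: take m = 5. Then 5² = 25 ≡ 25 (mod 35), yet 5 ≡ 5 (mod 35), not 30.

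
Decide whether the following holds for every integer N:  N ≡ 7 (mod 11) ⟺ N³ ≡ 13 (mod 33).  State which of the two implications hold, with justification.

[⇐] The residues r modulo 33 with r³ ≡ 13 (mod 33) are exactly {7}, and each is ≡ 7 (mod 11).

[⇒] This fails: take N = 18. Then 18 ≡ 7 (mod 11), but 18³ = 5832 ≡ 24 (mod 33), not 13.

Only the reverse direction holds.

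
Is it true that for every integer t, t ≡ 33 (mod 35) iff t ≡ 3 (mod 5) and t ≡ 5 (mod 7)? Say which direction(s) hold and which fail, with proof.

Forward direction. Suppose t ≡ 33 (mod 35); write t = 35j + 33. Since 5 ∣ 35, reducing mod 5 gives t ≡ 33 ≡ 3 (mod 5); since 7 ∣ 35, reducing mod 7 gives t ≡ 33 ≡ 5 (mod 7).

Converse. If t ≡ 3 (mod 5) and t ≡ 5 (mod 7), then by the Chinese remainder theorem t ≡ 33 (mod 35). This is exactly t ≡ 33 (mod 35).

Both directions hold; the statement is true.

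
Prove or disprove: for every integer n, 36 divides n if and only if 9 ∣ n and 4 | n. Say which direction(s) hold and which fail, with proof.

(→) If 36 ∣ n, write n = 36q. Since 36 = 4·9, n = 9·(4q), so 9 ∣ n; and since 36 = 9·4, n = 4·(9q), so 4 ∣ n.

(←) Suppose 9 ∣ n and 4 ∣ n. Any common multiple of 9 and 4 is a multiple of their lcm; here gcd(9, 4) = 1, so lcm(9, 4) = 9·4 = 36, so 36 ∣ n.

The biconditional holds.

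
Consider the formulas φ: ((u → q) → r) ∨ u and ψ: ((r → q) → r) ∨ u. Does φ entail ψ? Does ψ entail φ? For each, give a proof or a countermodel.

The biconditional holds.

Forward direction. Assume the antecedent. If r is true, ((r → q) → r) ∨ u reduces to true regardless of the other variables. If r is false, the antecedent forces (r = F, u = T, q = F) or (r = F, u = T, q = T), and ((r → q) → r) ∨ u holds there. Either way ((r → q) → r) ∨ u holds.

Converse. Assume the antecedent. If r is true, ((u → q) → r) ∨ u reduces to true regardless of the other variables. If r is false, the antecedent forces (r = F, u = T, q = F) or (r = F, u = T, q = T), and ((u → q) → r) ∨ u holds there. Either way ((u → q) → r) ∨ u holds.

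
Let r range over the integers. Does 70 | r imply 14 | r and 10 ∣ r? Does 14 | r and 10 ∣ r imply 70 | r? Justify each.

(→) If 70 ∣ r, write r = 70q. Since 70 = 5·14, r = 14·(5q), so 14 ∣ r; and since 70 = 7·10, r = 10·(7q), so 10 ∣ r.

(←) Suppose 14 ∣ r and 10 ∣ r. Any common multiple of 14 and 10 is a multiple of their lcm; here lcm(14, 10) = 14·10/gcd(14, 10) = 140/2 = 70, so 70 ∣ r.

Both directions hold.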